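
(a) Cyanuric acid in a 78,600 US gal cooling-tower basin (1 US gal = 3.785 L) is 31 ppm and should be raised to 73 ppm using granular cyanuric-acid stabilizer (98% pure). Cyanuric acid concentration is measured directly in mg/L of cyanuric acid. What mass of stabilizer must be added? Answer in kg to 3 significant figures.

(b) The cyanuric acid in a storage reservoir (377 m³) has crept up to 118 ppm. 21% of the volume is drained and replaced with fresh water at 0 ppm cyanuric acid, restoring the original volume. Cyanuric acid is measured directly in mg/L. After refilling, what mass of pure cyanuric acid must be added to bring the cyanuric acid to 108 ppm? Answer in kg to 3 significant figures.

(a) 12.8 kg; (b) 5.57 kg

(a) Volume: 78,600 US gal × 3.785 L/gal = 297,501 L.
(a) CYA to add: (73 − 31) = 42 mg/L × 297,501 L = 12,500 g cyanuric acid.
(a) At 98% purity: 12,500 / 0.98 = 12,750 g product.

(b) Volume: 377 m³ = 377,000 L.
(b) After draining 21% and refilling: 118 × 0.79 + 0 × 0.21 = 93.22 ppm.
(b) Deficit to target: 108 − 93.22 = 14.78 mg/L.
(b) Mass: 14.78 mg/L × 377,000 L = 5572 g cyanuric acid.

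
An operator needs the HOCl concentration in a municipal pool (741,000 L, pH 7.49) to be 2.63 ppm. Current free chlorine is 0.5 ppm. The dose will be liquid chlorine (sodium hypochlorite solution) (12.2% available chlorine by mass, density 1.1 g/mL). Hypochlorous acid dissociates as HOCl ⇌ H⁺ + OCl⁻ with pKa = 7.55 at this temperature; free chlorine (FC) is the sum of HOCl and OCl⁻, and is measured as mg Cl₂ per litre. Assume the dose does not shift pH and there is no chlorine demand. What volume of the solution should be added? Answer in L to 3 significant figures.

[OCl⁻]/[HOCl] = 10^(pH − pKa) = 10^(7.49 − 7.55) = 0.871; fraction as HOCl = 1/(1 + 0.871) = 0.5345.
Free chlorine required for 2.63 ppm HOCl: 2.63 / 0.5345 = 4.921 ppm.
FC to add: 4.921 − 0.5 = 4.421 mg/L as Cl₂.
Cl₂ equivalent: 4.421 mg/L × 741,000 L = 3276 g.
Product at 12.2% available Cl: 3276 / 0.122 = 26,850 g.
Volume: 26,850 g ÷ 1.1 g/mL = 24,410 mL.

24.4 L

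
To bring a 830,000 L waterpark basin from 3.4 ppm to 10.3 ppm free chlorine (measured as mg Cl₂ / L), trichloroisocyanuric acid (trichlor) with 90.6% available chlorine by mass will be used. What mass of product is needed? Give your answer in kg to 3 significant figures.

Chlorine deficit: 10.3 − 3.4 = 6.9 ppm = 6.9 mg/L as Cl₂.
Cl₂ equivalent needed: 6.9 mg/L × 830,000 L = 5,727,000 mg = 5727 g.
Product at 90.6% available chlorine: 5727 / 0.906 = 6321 g.

6.32 kg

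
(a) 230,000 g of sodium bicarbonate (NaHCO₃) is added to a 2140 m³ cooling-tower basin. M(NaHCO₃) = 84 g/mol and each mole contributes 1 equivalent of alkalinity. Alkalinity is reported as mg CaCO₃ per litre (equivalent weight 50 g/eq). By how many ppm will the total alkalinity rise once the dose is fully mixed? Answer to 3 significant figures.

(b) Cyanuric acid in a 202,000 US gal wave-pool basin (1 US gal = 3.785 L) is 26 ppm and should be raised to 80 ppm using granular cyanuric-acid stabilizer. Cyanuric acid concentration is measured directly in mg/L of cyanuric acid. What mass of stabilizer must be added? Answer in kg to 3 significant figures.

(a) 64.0 ppm; (b) 41.3 kg

(a) Volume: 2140 m³ = 2,140,000 L.
(a) Moles of NaHCO₃: 230,000 g ÷ 84 g/mol = 2738 mol → 2738 eq of alkalinity.
(a) As CaCO₃: 2738 eq × 50 g/eq = 136,900 g.
(a) Rise: 136,900 g / 2,140,000 L × 1000 = 63.97 mg/L.

(b) Volume: 202,000 US gal × 3.785 L/gal = 764,570 L.
(b) CYA to add: (80 − 26) = 54 mg/L × 764,570 L = 41,290 g cyanuric acid.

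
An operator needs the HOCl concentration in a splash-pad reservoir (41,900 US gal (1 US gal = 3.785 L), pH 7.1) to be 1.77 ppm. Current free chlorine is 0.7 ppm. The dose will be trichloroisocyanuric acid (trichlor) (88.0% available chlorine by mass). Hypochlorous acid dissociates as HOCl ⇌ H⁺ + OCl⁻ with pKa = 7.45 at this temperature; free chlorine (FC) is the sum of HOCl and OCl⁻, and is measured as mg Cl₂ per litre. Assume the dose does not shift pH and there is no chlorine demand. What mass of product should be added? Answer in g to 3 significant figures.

335 g

Volume: 41,900 US gal × 3.785 L/gal = 158,592 L.
[OCl⁻]/[HOCl] = 10^(pH − pKa) = 10^(7.1 − 7.45) = 0.4467; fraction as HOCl = 1/(1 + 0.4467) = 0.6912.
Free chlorine required for 1.77 ppm HOCl: 1.77 / 0.6912 = 2.561 ppm.
FC to add: 2.561 − 0.7 = 1.861 mg/L as Cl₂.
Cl₂ equivalent: 1.861 mg/L × 158,592 L = 295.1 g.
Product at 88.0% available Cl: 295.1 / 0.88 = 335.3 g.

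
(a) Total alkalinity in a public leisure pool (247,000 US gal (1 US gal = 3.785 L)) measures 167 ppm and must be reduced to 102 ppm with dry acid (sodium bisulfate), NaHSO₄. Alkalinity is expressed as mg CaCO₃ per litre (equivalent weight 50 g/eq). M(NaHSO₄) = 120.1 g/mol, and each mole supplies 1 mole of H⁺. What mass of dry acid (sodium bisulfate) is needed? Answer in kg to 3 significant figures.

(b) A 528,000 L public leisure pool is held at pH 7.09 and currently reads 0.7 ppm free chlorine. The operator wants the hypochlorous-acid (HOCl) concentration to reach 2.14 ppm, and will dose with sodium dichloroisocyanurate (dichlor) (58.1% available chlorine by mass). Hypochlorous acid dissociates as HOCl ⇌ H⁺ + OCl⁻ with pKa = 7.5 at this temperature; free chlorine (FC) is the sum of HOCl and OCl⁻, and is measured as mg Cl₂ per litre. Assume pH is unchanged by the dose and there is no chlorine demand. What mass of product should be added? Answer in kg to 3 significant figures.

(a) Volume: 247,000 US gal × 3.785 L/gal = 934,895 L.
(a) Alkalinity to neutralize: (167 − 102) = 65 mg/L as CaCO₃ × 934,895 L = 60,770 g as CaCO₃.
(a) Equivalents of H⁺ required: 60,770 ÷ 50 g/eq = 1215 eq = 1215 mol NaHSO₄.
(a) Mass of NaHSO₄: 1215 × 120.1 = 146,000 g.

(b) [OCl⁻]/[HOCl] = 10^(pH − pKa) = 10^(7.09 − 7.5) = 0.389; fraction as HOCl = 1/(1 + 0.389) = 0.7199.
(b) Free chlorine required for 2.14 ppm HOCl: 2.14 / 0.7199 = 2.973 ppm.
(b) FC to add: 2.973 − 0.7 = 2.273 mg/L as Cl₂.
(b) Cl₂ equivalent: 2.273 mg/L × 528,000 L = 1200 g.
(b) Product at 58.1% available Cl: 1200 / 0.581 = 2065 g.

(a) 146 kg; (b) 2.07 kg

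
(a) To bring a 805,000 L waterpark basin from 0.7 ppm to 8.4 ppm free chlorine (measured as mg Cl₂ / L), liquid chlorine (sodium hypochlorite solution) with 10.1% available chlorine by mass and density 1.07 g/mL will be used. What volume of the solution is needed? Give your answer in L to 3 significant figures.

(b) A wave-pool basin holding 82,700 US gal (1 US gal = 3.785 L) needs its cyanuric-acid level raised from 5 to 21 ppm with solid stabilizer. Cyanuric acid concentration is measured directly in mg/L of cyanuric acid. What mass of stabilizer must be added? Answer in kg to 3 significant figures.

(a) Chlorine deficit: 8.4 − 0.7 = 7.7 ppm = 7.7 mg/L as Cl₂.
(a) Cl₂ equivalent needed: 7.7 mg/L × 805,000 L = 6,198,000 mg = 6198 g.
(a) Product at 10.1% available chlorine: 6198 / 0.101 = 61,370 g.
(a) Volume at density 1.07 g/mL: 61,370 g ÷ 1.07 g/mL = 57,360 mL.

(b) Volume: 82,700 US gal × 3.785 L/gal = 313,020 L.
(b) CYA to add: (21 − 5) = 16 mg/L × 313,020 L = 5008 g cyanuric acid.

(a) 57.4 L; (b) 5.01 kg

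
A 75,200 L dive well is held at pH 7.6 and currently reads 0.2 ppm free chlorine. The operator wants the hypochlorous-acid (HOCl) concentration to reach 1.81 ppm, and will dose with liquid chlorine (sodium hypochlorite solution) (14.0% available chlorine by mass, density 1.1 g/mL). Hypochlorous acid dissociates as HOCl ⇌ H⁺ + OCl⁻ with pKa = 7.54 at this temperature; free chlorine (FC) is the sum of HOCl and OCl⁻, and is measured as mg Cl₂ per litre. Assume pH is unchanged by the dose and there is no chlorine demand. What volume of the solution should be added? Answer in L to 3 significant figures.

1.80 L

[OCl⁻]/[HOCl] = 10^(pH − pKa) = 10^(7.6 − 7.54) = 1.148; fraction as HOCl = 1/(1 + 1.148) = 0.4655.
Free chlorine required for 1.81 ppm HOCl: 1.81 / 0.4655 = 3.888 ppm.
FC to add: 3.888 − 0.2 = 3.688 mg/L as Cl₂.
Cl₂ equivalent: 3.688 mg/L × 75,200 L = 277.3 g.
Product at 14.0% available Cl: 277.3 / 0.14 = 1981 g.
Volume: 1981 g ÷ 1.1 g/mL = 1801 mL.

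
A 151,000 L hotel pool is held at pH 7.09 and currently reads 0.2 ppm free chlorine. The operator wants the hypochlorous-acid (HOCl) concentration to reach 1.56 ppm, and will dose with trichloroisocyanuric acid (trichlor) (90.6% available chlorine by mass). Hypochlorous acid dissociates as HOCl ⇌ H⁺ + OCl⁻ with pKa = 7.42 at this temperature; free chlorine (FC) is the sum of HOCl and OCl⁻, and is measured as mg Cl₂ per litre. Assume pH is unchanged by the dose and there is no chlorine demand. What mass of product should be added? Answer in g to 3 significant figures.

348 g

[OCl⁻]/[HOCl] = 10^(pH − pKa) = 10^(7.09 − 7.42) = 0.4677; fraction as HOCl = 1/(1 + 0.4677) = 0.6813.
Free chlorine required for 1.56 ppm HOCl: 1.56 / 0.6813 = 2.29 ppm.
FC to add: 2.29 − 0.2 = 2.09 mg/L as Cl₂.
Cl₂ equivalent: 2.09 mg/L × 151,000 L = 315.5 g.
Product at 90.6% available Cl: 315.5 / 0.906 = 348.3 g.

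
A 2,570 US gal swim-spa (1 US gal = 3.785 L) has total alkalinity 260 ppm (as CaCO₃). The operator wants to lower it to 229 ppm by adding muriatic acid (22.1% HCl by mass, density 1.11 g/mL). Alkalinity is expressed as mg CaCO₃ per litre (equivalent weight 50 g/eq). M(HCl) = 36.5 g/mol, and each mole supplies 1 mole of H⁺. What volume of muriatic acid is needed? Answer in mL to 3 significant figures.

897 mL

Volume: 2,570 US gal × 3.785 L/gal = 9,727 L.
Alkalinity to neutralize: (260 − 229) = 31 mg/L as CaCO₃ × 9,727 L = 301.6 g as CaCO₃.
Equivalents of H⁺ required: 301.6 ÷ 50 g/eq = 6.031 eq = 6.031 mol HCl.
Mass of HCl: 6.031 × 36.5 = 220.1 g.
Mass of 22.1% solution: 220.1 / 0.221 = 996.1 g.
Volume: 996.1 g ÷ 1.11 g/mL = 897.4 mL.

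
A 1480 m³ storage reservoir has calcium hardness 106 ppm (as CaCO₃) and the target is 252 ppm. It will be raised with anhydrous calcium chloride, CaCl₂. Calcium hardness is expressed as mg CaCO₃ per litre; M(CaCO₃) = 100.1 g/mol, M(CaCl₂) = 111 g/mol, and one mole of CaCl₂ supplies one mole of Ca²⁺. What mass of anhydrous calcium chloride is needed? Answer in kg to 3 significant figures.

240 kg

Volume: 1480 m³ = 1,480,000 L.
Hardness to add: (252 − 106) = 146 mg/L as CaCO₃ × 1,480,000 L = 216,100 g as CaCO₃.
Moles of Ca²⁺ (1 mol Ca²⁺ ≡ 1 mol CaCO₃): 216,100 / 100.1 g/mol = 2159 mol.
Mass of CaCl₂: 2159 × 111 = 239,600 g.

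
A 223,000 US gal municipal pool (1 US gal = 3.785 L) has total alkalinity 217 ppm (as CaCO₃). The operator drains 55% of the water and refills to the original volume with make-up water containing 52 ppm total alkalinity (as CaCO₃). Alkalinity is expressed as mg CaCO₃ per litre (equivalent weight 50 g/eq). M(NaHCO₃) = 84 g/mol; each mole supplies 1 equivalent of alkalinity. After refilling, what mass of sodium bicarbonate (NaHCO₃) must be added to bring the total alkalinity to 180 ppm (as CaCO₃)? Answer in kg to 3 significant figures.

76.2 kg

Volume: 223,000 US gal × 3.785 L/gal = 844,055 L.
After draining 55% and refilling: 217 × 0.45 + 52 × 0.55 = 126.25 ppm.
Deficit to target: 180 − 126.25 = 53.75 mg/L.
As CaCO₃: 53.75 mg/L × 844,055 L = 45,370 g; ÷ 50 g/eq ÷ 1 = 907.4 mol NaHCO₃.
Mass: 907.4 × 84 = 76,220 g.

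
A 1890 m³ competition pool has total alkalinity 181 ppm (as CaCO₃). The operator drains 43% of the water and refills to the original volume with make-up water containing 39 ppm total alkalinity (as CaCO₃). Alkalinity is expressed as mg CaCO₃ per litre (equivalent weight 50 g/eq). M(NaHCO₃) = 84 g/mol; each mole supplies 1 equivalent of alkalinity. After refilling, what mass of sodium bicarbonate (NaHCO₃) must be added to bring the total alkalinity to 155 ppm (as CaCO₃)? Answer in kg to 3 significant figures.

111 kg

Volume: 1890 m³ = 1,890,000 L.
After draining 43% and refilling: 181 × 0.57 + 39 × 0.43 = 119.94 ppm.
Deficit to target: 155 − 119.94 = 35.06 mg/L.
As CaCO₃: 35.06 mg/L × 1,890,000 L = 66,260 g; ÷ 50 g/eq ÷ 1 = 1325 mol NaHCO₃.
Mass: 1325 × 84 = 111,300 g.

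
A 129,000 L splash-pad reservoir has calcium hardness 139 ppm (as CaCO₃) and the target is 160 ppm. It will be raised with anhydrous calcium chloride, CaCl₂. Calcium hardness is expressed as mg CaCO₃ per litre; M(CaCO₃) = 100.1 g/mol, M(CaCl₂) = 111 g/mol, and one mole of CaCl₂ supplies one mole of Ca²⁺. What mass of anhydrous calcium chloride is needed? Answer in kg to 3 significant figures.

3.00 kg

Hardness to add: (160 − 139) = 21 mg/L as CaCO₃ × 129,000 L = 2709 g as CaCO₃.
Moles of Ca²⁺ (1 mol Ca²⁺ ≡ 1 mol CaCO₃): 2709 / 100.1 g/mol = 27.06 mol.
Mass of CaCl₂: 27.06 × 111 = 3004 g.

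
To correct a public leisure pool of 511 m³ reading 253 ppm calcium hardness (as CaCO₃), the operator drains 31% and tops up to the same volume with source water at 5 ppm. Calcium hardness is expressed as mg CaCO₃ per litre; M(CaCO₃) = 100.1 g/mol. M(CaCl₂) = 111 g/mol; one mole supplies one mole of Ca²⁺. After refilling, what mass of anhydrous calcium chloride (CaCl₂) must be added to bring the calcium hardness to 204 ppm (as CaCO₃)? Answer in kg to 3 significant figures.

15.8 kg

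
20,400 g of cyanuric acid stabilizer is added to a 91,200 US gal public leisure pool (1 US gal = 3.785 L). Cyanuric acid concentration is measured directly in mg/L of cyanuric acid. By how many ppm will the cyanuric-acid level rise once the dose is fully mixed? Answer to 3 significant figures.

59.1 ppm

Volume: 91,200 US gal × 3.785 L/gal = 345,192 L.
Rise: 20,400 g / 345,192 L × 1000 = 59.1 mg/L.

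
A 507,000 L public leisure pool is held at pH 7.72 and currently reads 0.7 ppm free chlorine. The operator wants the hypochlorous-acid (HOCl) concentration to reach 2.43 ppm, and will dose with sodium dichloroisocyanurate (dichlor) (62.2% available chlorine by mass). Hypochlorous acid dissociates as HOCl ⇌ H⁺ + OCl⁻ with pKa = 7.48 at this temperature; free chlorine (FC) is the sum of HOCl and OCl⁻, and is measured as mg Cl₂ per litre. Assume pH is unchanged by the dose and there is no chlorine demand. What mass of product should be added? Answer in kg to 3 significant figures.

[OCl⁻]/[HOCl] = 10^(pH − pKa) = 10^(7.72 − 7.48) = 1.738; fraction as HOCl = 1/(1 + 1.738) = 0.3653.
Free chlorine required for 2.43 ppm HOCl: 2.43 / 0.3653 = 6.653 ppm.
FC to add: 6.653 − 0.7 = 5.953 mg/L as Cl₂.
Cl₂ equivalent: 5.953 mg/L × 507,000 L = 3018 g.
Product at 62.2% available Cl: 3018 / 0.622 = 4852 g.

4.85 kg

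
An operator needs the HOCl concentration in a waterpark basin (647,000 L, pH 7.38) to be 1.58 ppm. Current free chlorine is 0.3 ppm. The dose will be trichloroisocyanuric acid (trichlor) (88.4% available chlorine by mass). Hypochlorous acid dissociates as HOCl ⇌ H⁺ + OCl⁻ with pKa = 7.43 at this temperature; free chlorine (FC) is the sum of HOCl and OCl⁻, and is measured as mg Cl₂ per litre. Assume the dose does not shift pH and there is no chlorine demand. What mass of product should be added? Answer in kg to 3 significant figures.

[OCl⁻]/[HOCl] = 10^(pH − pKa) = 10^(7.38 − 7.43) = 0.8913; fraction as HOCl = 1/(1 + 0.8913) = 0.5288.
Free chlorine required for 1.58 ppm HOCl: 1.58 / 0.5288 = 2.988 ppm.
FC to add: 2.988 − 0.3 = 2.688 mg/L as Cl₂.
Cl₂ equivalent: 2.688 mg/L × 647,000 L = 1739 g.
Product at 88.4% available Cl: 1739 / 0.884 = 1967 g.

1.97 kg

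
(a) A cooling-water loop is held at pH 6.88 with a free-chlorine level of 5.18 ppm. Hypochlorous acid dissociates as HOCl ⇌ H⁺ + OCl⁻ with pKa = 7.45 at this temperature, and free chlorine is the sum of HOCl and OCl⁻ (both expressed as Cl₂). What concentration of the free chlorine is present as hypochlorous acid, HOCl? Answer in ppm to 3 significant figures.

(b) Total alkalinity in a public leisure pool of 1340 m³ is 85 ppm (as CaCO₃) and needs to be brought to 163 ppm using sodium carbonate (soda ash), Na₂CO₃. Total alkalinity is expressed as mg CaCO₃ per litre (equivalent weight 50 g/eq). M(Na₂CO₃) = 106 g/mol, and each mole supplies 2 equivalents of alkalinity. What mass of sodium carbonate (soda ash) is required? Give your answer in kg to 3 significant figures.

(a) [OCl⁻]/[HOCl] = 10^(pH − pKa) = 10^(6.88 − 7.45) = 10^-0.57 = 0.2692.
(a) Fraction as HOCl = 1 / (1 + 0.2692) = 0.7879.
(a) HOCl = 0.7879 × 5.18 ppm = 4.081 ppm.

(b) Volume: 1340 m³ = 1,340,000 L.
(b) Alkalinity to add: (163 − 85) = 78 mg/L as CaCO₃ × 1,340,000 L = 104,500 g as CaCO₃.
(b) Equivalents: 104,500 g ÷ 50 g/eq = 2090 eq.
(b) Each mole of Na₂CO₃ supplies 2 eq, so 2090 / 2 = 1045 mol.
(b) Mass: 1045 mol × 106 g/mol = 110,800 g.

(a) 4.08 ppm; (b) 111 kg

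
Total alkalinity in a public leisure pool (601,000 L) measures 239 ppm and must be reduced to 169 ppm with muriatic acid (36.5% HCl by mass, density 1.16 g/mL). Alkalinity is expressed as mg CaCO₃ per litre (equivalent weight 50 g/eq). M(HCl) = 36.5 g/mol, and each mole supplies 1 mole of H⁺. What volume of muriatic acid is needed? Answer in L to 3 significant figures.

Alkalinity to neutralize: (239 − 169) = 70 mg/L as CaCO₃ × 601,000 L = 42,070 g as CaCO₃.
Equivalents of H⁺ required: 42,070 ÷ 50 g/eq = 841.4 eq = 841.4 mol HCl.
Mass of HCl: 841.4 × 36.5 = 30,710 g.
Mass of 36.5% solution: 30,710 / 0.365 = 84,140 g.
Volume: 84,140 g ÷ 1.16 g/mL = 72,530 mL.

72.5 L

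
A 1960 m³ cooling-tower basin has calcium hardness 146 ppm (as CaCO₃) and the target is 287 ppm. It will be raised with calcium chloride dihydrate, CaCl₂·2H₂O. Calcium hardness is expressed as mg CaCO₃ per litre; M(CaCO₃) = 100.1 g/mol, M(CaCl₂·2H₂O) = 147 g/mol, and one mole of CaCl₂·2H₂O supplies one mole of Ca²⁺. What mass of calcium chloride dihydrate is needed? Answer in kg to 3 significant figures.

406 kg

Volume: 1960 m³ = 1,960,000 L.
Hardness to add: (287 − 146) = 141 mg/L as CaCO₃ × 1,960,000 L = 276,400 g as CaCO₃.
Moles of Ca²⁺ (1 mol Ca²⁺ ≡ 1 mol CaCO₃): 276,400 / 100.1 g/mol = 2761 mol.
Mass of CaCl₂·2H₂O: 2761 × 147 = 405,800 g.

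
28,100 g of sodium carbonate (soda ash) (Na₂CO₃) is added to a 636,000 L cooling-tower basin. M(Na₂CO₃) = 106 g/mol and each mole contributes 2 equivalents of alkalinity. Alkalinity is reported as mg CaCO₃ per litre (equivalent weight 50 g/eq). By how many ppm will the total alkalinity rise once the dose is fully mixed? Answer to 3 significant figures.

Moles of Na₂CO₃: 28,100 g ÷ 106 g/mol = 265.1 mol → 530.2 eq of alkalinity.
As CaCO₃: 530.2 eq × 50 g/eq = 26,510 g.
Rise: 26,510 g / 636,000 L × 1000 = 41.68 mg/L.

41.7 ppm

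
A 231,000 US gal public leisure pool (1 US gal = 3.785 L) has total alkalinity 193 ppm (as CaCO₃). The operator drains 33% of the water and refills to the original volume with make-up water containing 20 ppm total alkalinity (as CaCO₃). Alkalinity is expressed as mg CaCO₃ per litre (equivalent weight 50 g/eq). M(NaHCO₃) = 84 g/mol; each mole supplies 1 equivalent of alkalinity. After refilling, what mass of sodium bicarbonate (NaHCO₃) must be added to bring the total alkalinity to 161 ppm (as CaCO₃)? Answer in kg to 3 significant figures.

Volume: 231,000 US gal × 3.785 L/gal = 874,335 L.
After draining 33% and refilling: 193 × 0.67 + 20 × 0.33 = 135.91 ppm.
Deficit to target: 161 − 135.91 = 25.09 mg/L.
As CaCO₃: 25.09 mg/L × 874,335 L = 21,940 g; ÷ 50 g/eq ÷ 1 = 438.7 mol NaHCO₃.
Mass: 438.7 × 84 = 36,850 g.

36.9 kg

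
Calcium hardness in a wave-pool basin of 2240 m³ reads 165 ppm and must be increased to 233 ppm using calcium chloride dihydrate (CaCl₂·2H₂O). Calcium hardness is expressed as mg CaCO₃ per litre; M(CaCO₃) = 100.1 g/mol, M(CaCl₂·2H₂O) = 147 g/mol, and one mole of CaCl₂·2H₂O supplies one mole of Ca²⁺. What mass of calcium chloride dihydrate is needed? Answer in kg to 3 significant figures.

224 kg

Volume: 2240 m³ = 2,240,000 L.
Hardness to add: (233 − 165) = 68 mg/L as CaCO₃ × 2,240,000 L = 152,300 g as CaCO₃.
Moles of Ca²⁺ (1 mol Ca²⁺ ≡ 1 mol CaCO₃): 152,300 / 100.1 g/mol = 1522 mol.
Mass of CaCl₂·2H₂O: 1522 × 147 = 223,700 g.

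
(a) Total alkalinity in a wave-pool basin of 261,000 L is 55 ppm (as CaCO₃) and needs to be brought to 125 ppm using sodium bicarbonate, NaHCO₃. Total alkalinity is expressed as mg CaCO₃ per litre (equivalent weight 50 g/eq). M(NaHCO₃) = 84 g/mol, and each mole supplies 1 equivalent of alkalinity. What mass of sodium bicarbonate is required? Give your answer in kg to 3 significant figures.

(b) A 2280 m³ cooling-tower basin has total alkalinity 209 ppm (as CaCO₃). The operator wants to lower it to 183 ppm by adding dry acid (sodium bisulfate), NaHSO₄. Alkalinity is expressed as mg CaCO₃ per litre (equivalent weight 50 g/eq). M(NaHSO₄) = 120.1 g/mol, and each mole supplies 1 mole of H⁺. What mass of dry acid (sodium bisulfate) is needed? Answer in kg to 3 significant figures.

(a) Alkalinity to add: (125 − 55) = 70 mg/L as CaCO₃ × 261,000 L = 18,270 g as CaCO₃.
(a) Equivalents: 18,270 g ÷ 50 g/eq = 365.4 eq.
(a) NaHCO₃ supplies 1 eq per mole → 365.4 mol.
(a) Mass: 365.4 mol × 84 g/mol = 30,690 g.

(b) Volume: 2280 m³ = 2,280,000 L.
(b) Alkalinity to neutralize: (209 − 183) = 26 mg/L as CaCO₃ × 2,280,000 L = 59,280 g as CaCO₃.
(b) Equivalents of H⁺ required: 59,280 ÷ 50 g/eq = 1186 eq = 1186 mol NaHSO₄.
(b) Mass of NaHSO₄: 1186 × 120.1 = 142,400 g.

(a) 30.7 kg; (b) 142 kg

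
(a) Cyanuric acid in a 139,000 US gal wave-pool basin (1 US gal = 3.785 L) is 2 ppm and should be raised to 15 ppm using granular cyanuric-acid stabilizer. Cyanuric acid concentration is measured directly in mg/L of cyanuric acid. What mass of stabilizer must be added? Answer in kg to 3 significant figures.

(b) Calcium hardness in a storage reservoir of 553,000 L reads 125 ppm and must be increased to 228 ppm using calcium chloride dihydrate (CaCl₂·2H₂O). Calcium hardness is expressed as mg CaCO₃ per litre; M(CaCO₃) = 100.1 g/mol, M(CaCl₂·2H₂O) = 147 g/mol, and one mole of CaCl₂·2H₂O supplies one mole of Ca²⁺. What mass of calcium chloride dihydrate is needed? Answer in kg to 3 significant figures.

(a) 6.84 kg; (b) 83.6 kg

(a) Volume: 139,000 US gal × 3.785 L/gal = 526,115 L.
(a) CYA to add: (15 − 2) = 13 mg/L × 526,115 L = 6839 g cyanuric acid.

(b) Hardness to add: (228 − 125) = 103 mg/L as CaCO₃ × 553,000 L = 56,960 g as CaCO₃.
(b) Moles of Ca²⁺ (1 mol Ca²⁺ ≡ 1 mol CaCO₃): 56,960 / 100.1 g/mol = 569 mol.
(b) Mass of CaCl₂·2H₂O: 569 × 147 = 83,650 g.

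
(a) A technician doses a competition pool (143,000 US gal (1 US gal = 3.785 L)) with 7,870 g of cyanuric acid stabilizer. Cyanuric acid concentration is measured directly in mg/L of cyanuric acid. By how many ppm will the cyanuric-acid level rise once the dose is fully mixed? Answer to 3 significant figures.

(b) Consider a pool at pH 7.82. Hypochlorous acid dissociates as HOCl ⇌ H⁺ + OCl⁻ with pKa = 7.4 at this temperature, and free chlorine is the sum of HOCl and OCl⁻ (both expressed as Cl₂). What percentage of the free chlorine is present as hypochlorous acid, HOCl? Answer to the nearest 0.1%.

(a) 14.5 ppm; (b) 27.5%

(a) Volume: 143,000 US gal × 3.785 L/gal = 541,255 L.
(a) Rise: 7,870 g / 541,255 L × 1000 = 14.54 mg/L.

(b) [OCl⁻]/[HOCl] = 10^(pH − pKa) = 10^(7.82 − 7.4) = 10^0.42 = 2.63.
(b) Fraction as HOCl = 1 / (1 + 2.63) = 0.2755.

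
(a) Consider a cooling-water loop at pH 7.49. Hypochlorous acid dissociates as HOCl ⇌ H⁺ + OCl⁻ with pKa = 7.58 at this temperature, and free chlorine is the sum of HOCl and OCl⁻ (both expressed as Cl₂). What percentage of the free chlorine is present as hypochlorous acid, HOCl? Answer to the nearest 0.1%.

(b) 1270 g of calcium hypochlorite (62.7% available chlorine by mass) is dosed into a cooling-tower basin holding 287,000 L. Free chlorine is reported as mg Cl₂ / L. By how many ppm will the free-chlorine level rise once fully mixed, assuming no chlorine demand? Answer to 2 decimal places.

(a) 55.2%; (b) 2.77 ppm

(a) [OCl⁻]/[HOCl] = 10^(pH − pKa) = 10^(7.49 − 7.58) = 10^-0.09 = 0.8128.
(a) Fraction as HOCl = 1 / (1 + 0.8128) = 0.5516.

(b) Available chlorine delivered: 1270 g × 0.627 = 796.3 g as Cl₂.
(b) Concentration rise: 796.3 g / 287,000 L = 2.775 mg/L = 2.77 ppm.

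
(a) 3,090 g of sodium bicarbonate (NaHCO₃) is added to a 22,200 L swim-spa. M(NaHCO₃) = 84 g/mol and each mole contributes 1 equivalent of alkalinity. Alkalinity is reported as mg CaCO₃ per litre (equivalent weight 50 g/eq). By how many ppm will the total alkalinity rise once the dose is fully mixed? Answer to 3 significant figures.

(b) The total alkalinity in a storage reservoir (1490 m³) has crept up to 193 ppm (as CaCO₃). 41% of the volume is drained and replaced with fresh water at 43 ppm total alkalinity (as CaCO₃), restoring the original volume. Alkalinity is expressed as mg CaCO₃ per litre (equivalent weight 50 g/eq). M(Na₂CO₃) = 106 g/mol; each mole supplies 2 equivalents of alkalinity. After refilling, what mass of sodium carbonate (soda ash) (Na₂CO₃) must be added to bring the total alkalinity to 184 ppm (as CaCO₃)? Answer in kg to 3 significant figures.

(a) 82.9 ppm; (b) 82.9 kg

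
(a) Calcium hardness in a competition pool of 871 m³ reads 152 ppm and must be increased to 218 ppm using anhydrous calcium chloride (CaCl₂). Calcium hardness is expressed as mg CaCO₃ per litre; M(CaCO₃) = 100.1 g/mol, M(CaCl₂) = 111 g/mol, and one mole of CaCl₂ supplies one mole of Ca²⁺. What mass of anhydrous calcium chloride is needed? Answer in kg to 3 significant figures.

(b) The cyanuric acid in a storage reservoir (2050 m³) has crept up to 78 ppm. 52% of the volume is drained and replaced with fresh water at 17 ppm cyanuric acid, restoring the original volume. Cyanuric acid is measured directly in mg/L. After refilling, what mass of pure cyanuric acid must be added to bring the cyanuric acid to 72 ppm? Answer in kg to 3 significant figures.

(a) 63.7 kg; (b) 52.7 kg

(a) Volume: 871 m³ = 871,000 L.
(a) Hardness to add: (218 − 152) = 66 mg/L as CaCO₃ × 871,000 L = 57,490 g as CaCO₃.
(a) Moles of Ca²⁺ (1 mol Ca²⁺ ≡ 1 mol CaCO₃): 57,490 / 100.1 g/mol = 574.3 mol.
(a) Mass of CaCl₂: 574.3 × 111 = 63,750 g.

(b) Volume: 2050 m³ = 2,050,000 L.
(b) After draining 52% and refilling: 78 × 0.48 + 17 × 0.52 = 46.28 ppm.
(b) Deficit to target: 72 − 46.28 = 25.72 mg/L.
(b) Mass: 25.72 mg/L × 2,050,000 L = 52,730 g cyanuric acid.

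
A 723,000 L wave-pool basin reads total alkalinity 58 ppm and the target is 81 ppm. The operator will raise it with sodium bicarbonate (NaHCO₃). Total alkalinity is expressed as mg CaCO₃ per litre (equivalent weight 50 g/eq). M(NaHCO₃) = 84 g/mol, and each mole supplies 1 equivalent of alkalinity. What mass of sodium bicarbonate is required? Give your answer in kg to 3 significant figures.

27.9 kg

Alkalinity to add: (81 − 58) = 23 mg/L as CaCO₃ × 723,000 L = 16,630 g as CaCO₃.
Equivalents: 16,630 g ÷ 50 g/eq = 332.6 eq.
NaHCO₃ supplies 1 eq per mole → 332.6 mol.
Mass: 332.6 mol × 84 g/mol = 27,940 g.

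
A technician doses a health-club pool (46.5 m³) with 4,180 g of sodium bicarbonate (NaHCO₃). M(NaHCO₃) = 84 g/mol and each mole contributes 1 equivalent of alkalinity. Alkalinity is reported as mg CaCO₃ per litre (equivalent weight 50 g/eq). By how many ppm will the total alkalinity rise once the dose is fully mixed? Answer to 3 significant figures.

53.5 ppm

Volume: 46.5 m³ = 46,500 L.
Moles of NaHCO₃: 4,180 g ÷ 84 g/mol = 49.76 mol → 49.76 eq of alkalinity.
As CaCO₃: 49.76 eq × 50 g/eq = 2488 g.
Rise: 2488 g / 46,500 L × 1000 = 53.51 mg/L.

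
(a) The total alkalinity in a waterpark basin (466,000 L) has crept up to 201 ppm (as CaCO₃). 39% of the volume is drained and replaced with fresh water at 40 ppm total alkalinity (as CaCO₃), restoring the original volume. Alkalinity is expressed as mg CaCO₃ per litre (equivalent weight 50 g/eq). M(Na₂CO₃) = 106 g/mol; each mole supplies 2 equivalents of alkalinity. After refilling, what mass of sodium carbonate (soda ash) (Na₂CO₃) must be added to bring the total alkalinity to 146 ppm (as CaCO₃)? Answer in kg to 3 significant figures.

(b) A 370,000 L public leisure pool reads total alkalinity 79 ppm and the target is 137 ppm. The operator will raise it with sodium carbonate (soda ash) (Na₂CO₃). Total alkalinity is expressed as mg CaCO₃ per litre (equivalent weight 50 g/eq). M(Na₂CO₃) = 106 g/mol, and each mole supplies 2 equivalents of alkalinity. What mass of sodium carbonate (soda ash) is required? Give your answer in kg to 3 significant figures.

(a) 3.85 kg; (b) 22.7 kg

(a) After draining 39% and refilling: 201 × 0.61 + 40 × 0.39 = 138.21 ppm.
(a) Deficit to target: 146 − 138.21 = 7.79 mg/L.
(a) As CaCO₃: 7.79 mg/L × 466,000 L = 3630 g; ÷ 50 g/eq ÷ 2 = 36.3 mol Na₂CO₃.
(a) Mass: 36.3 × 106 = 3848 g.

(b) Alkalinity to add: (137 − 79) = 58 mg/L as CaCO₃ × 370,000 L = 21,460 g as CaCO₃.
(b) Equivalents: 21,460 g ÷ 50 g/eq = 429.2 eq.
(b) Each mole of Na₂CO₃ supplies 2 eq, so 429.2 / 2 = 214.6 mol.
(b) Mass: 214.6 mol × 106 g/mol = 22,750 g.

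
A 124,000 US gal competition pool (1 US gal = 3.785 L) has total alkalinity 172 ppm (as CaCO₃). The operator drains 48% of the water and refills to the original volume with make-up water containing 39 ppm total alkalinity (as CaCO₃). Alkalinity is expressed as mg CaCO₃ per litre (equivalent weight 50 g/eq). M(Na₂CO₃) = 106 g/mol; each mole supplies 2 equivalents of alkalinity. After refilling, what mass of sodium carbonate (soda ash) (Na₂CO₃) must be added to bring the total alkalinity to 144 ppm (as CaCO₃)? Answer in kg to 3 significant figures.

Volume: 124,000 US gal × 3.785 L/gal = 469,340 L.
After draining 48% and refilling: 172 × 0.52 + 39 × 0.48 = 108.16 ppm.
Deficit to target: 144 − 108.16 = 35.84 mg/L.
As CaCO₃: 35.84 mg/L × 469,340 L = 16,820 g; ÷ 50 g/eq ÷ 2 = 168.2 mol Na₂CO₃.
Mass: 168.2 × 106 = 17,830 g.

17.8 kg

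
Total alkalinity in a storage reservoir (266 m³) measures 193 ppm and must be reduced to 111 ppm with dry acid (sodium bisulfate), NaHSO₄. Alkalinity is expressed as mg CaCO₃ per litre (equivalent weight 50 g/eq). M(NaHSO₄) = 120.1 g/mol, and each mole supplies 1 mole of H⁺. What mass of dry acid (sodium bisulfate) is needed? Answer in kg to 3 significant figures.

52.4 kg

Volume: 266 m³ = 266,000 L.
Alkalinity to neutralize: (193 − 111) = 82 mg/L as CaCO₃ × 266,000 L = 21,810 g as CaCO₃.
Equivalents of H⁺ required: 21,810 ÷ 50 g/eq = 436.2 eq = 436.2 mol NaHSO₄.
Mass of NaHSO₄: 436.2 × 120.1 = 52,390 g.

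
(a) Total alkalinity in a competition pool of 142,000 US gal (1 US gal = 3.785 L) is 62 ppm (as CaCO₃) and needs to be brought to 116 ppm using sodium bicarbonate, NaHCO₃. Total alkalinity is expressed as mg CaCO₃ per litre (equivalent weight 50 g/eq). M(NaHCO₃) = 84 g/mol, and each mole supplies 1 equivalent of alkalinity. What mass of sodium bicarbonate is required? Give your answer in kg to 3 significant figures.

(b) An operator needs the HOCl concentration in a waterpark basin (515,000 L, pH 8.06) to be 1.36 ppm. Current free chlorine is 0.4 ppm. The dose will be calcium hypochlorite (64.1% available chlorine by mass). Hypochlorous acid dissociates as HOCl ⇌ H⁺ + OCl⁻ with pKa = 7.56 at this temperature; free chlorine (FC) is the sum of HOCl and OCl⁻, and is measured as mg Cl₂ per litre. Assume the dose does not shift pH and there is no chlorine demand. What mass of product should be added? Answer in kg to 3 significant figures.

(a) Volume: 142,000 US gal × 3.785 L/gal = 537,470 L.
(a) Alkalinity to add: (116 − 62) = 54 mg/L as CaCO₃ × 537,470 L = 29,020 g as CaCO₃.
(a) Equivalents: 29,020 g ÷ 50 g/eq = 580.5 eq.
(a) NaHCO₃ supplies 1 eq per mole → 580.5 mol.
(a) Mass: 580.5 mol × 84 g/mol = 48,760 g.

(b) [OCl⁻]/[HOCl] = 10^(pH − pKa) = 10^(8.06 − 7.56) = 3.162; fraction as HOCl = 1/(1 + 3.162) = 0.2403.
(b) Free chlorine required for 1.36 ppm HOCl: 1.36 / 0.2403 = 5.661 ppm.
(b) FC to add: 5.661 − 0.4 = 5.261 mg/L as Cl₂.
(b) Cl₂ equivalent: 5.261 mg/L × 515,000 L = 2709 g.
(b) Product at 64.1% available Cl: 2709 / 0.641 = 4227 g.

(a) 48.8 kg; (b) 4.23 kg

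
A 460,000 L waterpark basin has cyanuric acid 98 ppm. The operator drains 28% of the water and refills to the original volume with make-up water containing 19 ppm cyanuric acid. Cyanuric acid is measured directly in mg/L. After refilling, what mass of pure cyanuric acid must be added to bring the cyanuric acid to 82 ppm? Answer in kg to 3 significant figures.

After draining 28% and refilling: 98 × 0.72 + 19 × 0.28 = 75.88 ppm.
Deficit to target: 82 − 75.88 = 6.12 mg/L.
Mass: 6.12 mg/L × 460,000 L = 2815 g cyanuric acid.

2.82 kg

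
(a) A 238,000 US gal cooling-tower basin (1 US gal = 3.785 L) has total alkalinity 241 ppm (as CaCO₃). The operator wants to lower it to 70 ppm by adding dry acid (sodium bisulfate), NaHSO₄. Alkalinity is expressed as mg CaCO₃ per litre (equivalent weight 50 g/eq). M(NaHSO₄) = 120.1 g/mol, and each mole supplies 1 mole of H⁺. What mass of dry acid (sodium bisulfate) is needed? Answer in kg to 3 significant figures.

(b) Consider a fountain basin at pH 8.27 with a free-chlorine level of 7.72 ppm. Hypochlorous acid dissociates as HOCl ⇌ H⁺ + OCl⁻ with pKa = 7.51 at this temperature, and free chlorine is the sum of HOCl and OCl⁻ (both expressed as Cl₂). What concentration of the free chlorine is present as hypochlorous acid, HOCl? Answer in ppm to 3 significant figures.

(a) 370 kg; (b) 1.14 ppm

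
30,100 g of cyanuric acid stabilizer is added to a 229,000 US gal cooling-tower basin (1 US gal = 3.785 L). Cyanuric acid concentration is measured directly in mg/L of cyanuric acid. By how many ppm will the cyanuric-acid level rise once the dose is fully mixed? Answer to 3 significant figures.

34.7 ppm

Volume: 229,000 US gal × 3.785 L/gal = 866,765 L.
Rise: 30,100 g / 866,765 L × 1000 = 34.73 mg/L.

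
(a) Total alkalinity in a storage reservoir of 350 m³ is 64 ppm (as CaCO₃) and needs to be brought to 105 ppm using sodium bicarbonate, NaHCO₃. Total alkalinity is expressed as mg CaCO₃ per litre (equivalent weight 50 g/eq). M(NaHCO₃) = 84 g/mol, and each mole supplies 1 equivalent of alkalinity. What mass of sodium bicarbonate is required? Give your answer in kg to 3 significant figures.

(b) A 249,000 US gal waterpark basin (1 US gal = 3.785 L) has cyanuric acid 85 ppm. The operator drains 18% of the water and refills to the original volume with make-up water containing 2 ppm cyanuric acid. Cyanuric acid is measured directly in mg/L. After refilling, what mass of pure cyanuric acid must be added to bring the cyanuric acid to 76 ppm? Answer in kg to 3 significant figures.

(a) 24.1 kg; (b) 5.60 kg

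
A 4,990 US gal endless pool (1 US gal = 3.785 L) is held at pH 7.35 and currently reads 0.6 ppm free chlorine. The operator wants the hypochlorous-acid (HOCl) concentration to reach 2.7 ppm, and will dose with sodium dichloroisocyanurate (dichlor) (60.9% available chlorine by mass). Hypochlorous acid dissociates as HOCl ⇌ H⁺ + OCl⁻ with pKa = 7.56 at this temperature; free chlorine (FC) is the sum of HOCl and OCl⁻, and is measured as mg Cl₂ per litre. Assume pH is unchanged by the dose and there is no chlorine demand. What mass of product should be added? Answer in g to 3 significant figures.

117 g

Volume: 4,990 US gal × 3.785 L/gal = 18,887 L.
[OCl⁻]/[HOCl] = 10^(pH − pKa) = 10^(7.35 − 7.56) = 0.6166; fraction as HOCl = 1/(1 + 0.6166) = 0.6186.
Free chlorine required for 2.7 ppm HOCl: 2.7 / 0.6186 = 4.365 ppm.
FC to add: 4.365 − 0.6 = 3.765 mg/L as Cl₂.
Cl₂ equivalent: 3.765 mg/L × 18,887 L = 71.11 g.
Product at 60.9% available Cl: 71.11 / 0.609 = 116.8 g.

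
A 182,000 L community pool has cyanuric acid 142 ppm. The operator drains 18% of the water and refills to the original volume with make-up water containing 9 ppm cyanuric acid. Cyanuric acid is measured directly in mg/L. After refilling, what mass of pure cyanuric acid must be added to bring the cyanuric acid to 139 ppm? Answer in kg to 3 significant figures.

3.81 kg

After draining 18% and refilling: 142 × 0.82 + 9 × 0.18 = 118.06 ppm.
Deficit to target: 139 − 118.06 = 20.94 mg/L.
Mass: 20.94 mg/L × 182,000 L = 3811 g cyanuric acid.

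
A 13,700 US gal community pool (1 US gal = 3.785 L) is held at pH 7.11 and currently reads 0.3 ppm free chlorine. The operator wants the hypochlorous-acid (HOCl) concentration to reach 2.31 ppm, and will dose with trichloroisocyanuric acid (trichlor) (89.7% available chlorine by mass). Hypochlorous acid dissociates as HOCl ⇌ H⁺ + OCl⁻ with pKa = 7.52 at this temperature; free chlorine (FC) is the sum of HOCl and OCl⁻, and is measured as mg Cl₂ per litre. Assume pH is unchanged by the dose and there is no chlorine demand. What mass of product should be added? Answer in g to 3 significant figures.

Volume: 13,700 US gal × 3.785 L/gal = 51,854 L.
[OCl⁻]/[HOCl] = 10^(pH − pKa) = 10^(7.11 − 7.52) = 0.389; fraction as HOCl = 1/(1 + 0.389) = 0.7199.
Free chlorine required for 2.31 ppm HOCl: 2.31 / 0.7199 = 3.209 ppm.
FC to add: 3.209 − 0.3 = 2.909 mg/L as Cl₂.
Cl₂ equivalent: 2.909 mg/L × 51,854 L = 150.8 g.
Product at 89.7% available Cl: 150.8 / 0.897 = 168.1 g.

168 g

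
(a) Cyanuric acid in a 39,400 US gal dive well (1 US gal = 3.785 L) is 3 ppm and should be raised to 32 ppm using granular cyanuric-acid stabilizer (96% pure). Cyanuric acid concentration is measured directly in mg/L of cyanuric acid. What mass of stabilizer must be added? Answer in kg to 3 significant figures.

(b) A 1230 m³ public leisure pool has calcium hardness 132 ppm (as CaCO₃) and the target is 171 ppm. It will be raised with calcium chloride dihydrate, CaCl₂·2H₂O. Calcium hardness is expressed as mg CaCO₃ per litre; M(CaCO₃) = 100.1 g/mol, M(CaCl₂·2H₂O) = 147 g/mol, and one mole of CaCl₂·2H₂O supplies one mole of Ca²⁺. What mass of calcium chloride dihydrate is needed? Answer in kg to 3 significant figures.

(a) 4.50 kg; (b) 70.4 kg

(a) Volume: 39,400 US gal × 3.785 L/gal = 149,129 L.
(a) CYA to add: (32 − 3) = 29 mg/L × 149,129 L = 4325 g cyanuric acid.
(a) At 96% purity: 4325 / 0.96 = 4505 g product.

(b) Volume: 1230 m³ = 1,230,000 L.
(b) Hardness to add: (171 − 132) = 39 mg/L as CaCO₃ × 1,230,000 L = 47,970 g as CaCO₃.
(b) Moles of Ca²⁺ (1 mol Ca²⁺ ≡ 1 mol CaCO₃): 47,970 / 100.1 g/mol = 479.2 mol.
(b) Mass of CaCl₂·2H₂O: 479.2 × 147 = 70,450 g.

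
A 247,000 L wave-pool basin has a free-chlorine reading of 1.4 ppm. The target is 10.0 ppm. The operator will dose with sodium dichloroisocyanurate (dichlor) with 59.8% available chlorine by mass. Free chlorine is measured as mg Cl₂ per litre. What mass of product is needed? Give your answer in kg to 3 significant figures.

Chlorine deficit: 10.0 − 1.4 = 8.6 ppm = 8.6 mg/L as Cl₂.
Cl₂ equivalent needed: 8.6 mg/L × 247,000 L = 2,124,000 mg = 2124 g.
Product at 59.8% available chlorine: 2124 / 0.598 = 3552 g.

3.55 kg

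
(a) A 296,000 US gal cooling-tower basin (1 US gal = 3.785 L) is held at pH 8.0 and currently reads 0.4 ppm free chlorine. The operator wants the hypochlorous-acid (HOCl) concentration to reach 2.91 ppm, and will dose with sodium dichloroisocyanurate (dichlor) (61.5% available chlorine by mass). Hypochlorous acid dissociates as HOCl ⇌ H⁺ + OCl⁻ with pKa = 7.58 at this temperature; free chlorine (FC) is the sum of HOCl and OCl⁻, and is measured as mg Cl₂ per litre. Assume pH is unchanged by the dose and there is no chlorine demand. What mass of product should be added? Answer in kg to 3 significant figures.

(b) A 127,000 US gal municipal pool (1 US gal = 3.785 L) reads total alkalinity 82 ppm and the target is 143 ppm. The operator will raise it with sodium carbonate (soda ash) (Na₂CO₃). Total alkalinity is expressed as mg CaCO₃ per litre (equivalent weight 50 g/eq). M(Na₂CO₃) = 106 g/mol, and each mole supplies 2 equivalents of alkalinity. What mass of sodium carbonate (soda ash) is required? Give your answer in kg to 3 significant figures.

(a) Volume: 296,000 US gal × 3.785 L/gal = 1,120,360 L.
(a) [OCl⁻]/[HOCl] = 10^(pH − pKa) = 10^(8.0 − 7.58) = 2.63; fraction as HOCl = 1/(1 + 2.63) = 0.2755.
(a) Free chlorine required for 2.91 ppm HOCl: 2.91 / 0.2755 = 10.56 ppm.
(a) FC to add: 10.56 − 0.4 = 10.16 mg/L as Cl₂.
(a) Cl₂ equivalent: 10.16 mg/L × 1,120,360 L = 11,390 g.
(a) Product at 61.5% available Cl: 11,390 / 0.615 = 18,520 g.

(b) Volume: 127,000 US gal × 3.785 L/gal = 480,695 L.
(b) Alkalinity to add: (143 − 82) = 61 mg/L as CaCO₃ × 480,695 L = 29,320 g as CaCO₃.
(b) Equivalents: 29,320 g ÷ 50 g/eq = 586.4 eq.
(b) Each mole of Na₂CO₃ supplies 2 eq, so 586.4 / 2 = 293.2 mol.
(b) Mass: 293.2 mol × 106 g/mol = 31,080 g.

(a) 18.5 kg; (b) 31.1 kg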